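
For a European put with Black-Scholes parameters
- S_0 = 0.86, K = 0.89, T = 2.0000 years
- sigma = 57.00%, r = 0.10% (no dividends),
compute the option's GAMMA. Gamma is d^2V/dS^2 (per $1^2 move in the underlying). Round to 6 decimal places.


d1 = 0.3629950358; d2 = -0.4431066948
phi(d1) = 0.3735059922; exp(-qT) = 1.0000000000; exp(-rT) = 0.9980019987
Gamma = exp(-qT) * phi(d1) / (S * sigma * sqrt(T)) = 1.0000000000 * 0.3735059922 / (0.8600 * 0.5700 * 1.4142135624) = 0.538777

Answer: Gamma = 0.538777


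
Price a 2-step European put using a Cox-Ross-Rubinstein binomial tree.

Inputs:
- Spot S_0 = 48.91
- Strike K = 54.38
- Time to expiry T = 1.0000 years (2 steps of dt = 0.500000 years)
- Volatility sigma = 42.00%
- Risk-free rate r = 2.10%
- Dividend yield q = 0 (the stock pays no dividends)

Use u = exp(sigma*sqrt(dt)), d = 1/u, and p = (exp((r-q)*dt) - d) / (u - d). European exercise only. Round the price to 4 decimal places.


dt = T/N = 0.500000
u = exp(sigma*sqrt(dt)) = 1.345795; d = 1/u = 0.743055
p = (exp((r-q)*dt) - d) / (u - d) = 0.443807
Discount per step: exp(-r*dt) = 0.989555
Stock lattice S(k, i) with i counting down-moves:
  k=0: S(0,0) = 48.9100
  k=1: S(1,0) = 65.8228; S(1,1) = 36.3428
  k=2: S(2,0) = 88.5840; S(2,1) = 48.9100; S(2,2) = 27.0047
Terminal payoffs V(N, i) = max(K - S_T, 0):
  V(2,0) = 0.000000; V(2,1) = 5.470000; V(2,2) = 27.375266
Backward induction: V(k, i) = exp(-r*dt) * [p * V(k+1, i) + (1-p) * V(k+1, i+1)].
  V(1,0) = exp(-r*dt) * [p*0.000000 + (1-p)*5.470000] = 3.010598
  V(1,1) = exp(-r*dt) * [p*5.470000 + (1-p)*27.375266] = 17.469164
  V(0,0) = exp(-r*dt) * [p*3.010598 + (1-p)*17.469164] = 10.936909

Answer: Price = V(0,0) = 10.9369


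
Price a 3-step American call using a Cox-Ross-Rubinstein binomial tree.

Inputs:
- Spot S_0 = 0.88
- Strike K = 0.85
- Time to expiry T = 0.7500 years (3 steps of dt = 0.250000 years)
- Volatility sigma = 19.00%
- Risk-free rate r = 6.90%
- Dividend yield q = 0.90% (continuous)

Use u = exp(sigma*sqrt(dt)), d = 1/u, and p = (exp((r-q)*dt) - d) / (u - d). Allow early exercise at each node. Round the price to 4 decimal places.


Answer: Price = V(0,0) = 0.0982

Derivation:
dt = T/N = 0.250000
u = exp(sigma*sqrt(dt)) = 1.099659; d = 1/u = 0.909373
p = (exp((r-q)*dt) - d) / (u - d) = 0.555691
Discount per step: exp(-r*dt) = 0.982898
Stock lattice S(k, i) with i counting down-moves:
  k=0: S(0,0) = 0.8800
  k=1: S(1,0) = 0.9677; S(1,1) = 0.8002
  k=2: S(2,0) = 1.0641; S(2,1) = 0.8800; S(2,2) = 0.7277
  k=3: S(3,0) = 1.1702; S(3,1) = 0.9677; S(3,2) = 0.8002; S(3,3) = 0.6618
Terminal payoffs V(N, i) = max(S_T - K, 0):
  V(3,0) = 0.320191; V(3,1) = 0.117700; V(3,2) = 0.000000; V(3,3) = 0.000000
Backward induction: V(k, i) = exp(-r*dt) * [p * V(k+1, i) + (1-p) * V(k+1, i+1)]; then take max(V_cont, immediate exercise) for American.
  V(2,0) = exp(-r*dt) * [p*0.320191 + (1-p)*0.117700] = 0.226285; exercise = 0.214140; V(2,0) = max -> 0.226285
  V(2,1) = exp(-r*dt) * [p*0.117700 + (1-p)*0.000000] = 0.064286; exercise = 0.030000; V(2,1) = max -> 0.064286
  V(2,2) = exp(-r*dt) * [p*0.000000 + (1-p)*0.000000] = 0.000000; exercise = 0.000000; V(2,2) = max -> 0.000000
  V(1,0) = exp(-r*dt) * [p*0.226285 + (1-p)*0.064286] = 0.151668; exercise = 0.117700; V(1,0) = max -> 0.151668
  V(1,1) = exp(-r*dt) * [p*0.064286 + (1-p)*0.000000] = 0.035112; exercise = 0.000000; V(1,1) = max -> 0.035112
  V(0,0) = exp(-r*dt) * [p*0.151668 + (1-p)*0.035112] = 0.098173; exercise = 0.030000; V(0,0) = max -> 0.098173


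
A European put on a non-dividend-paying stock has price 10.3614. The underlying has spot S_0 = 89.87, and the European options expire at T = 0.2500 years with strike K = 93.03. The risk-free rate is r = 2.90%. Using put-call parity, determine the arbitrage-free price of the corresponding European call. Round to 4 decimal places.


Put-call parity: C - P = S_0 * exp(-qT) - K * exp(-rT).
S_0 * exp(-qT) = 89.8700 * 1.00000000 = 89.87000000
K * exp(-rT) = 93.0300 * 0.99277622 = 92.35797155
C = P + S*exp(-qT) - K*exp(-rT)
C = 10.3614 + 89.87000000 - 92.35797155 = 7.8734

Answer: Call price = 7.8734


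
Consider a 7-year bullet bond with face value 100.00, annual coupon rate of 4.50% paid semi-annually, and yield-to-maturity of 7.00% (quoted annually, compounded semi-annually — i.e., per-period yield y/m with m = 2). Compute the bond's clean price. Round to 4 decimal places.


Answer: Price = 86.3493

Derivation:
Coupon per period c = face * coupon_rate / m = 2.250000
Periods per year m = 2; per-period yield y/m = 0.035000
Number of cashflows N = 14
Cashflows (t years, CF_t, discount factor 1/(1+y/m)^(m*t), PV):
  t = 0.5000: CF_t = 2.250000, DF = 0.966184, PV = 2.173913
  t = 1.0000: CF_t = 2.250000, DF = 0.933511, PV = 2.100399
  t = 1.5000: CF_t = 2.250000, DF = 0.901943, PV = 2.029371
  t = 2.0000: CF_t = 2.250000, DF = 0.871442, PV = 1.960745
  t = 2.5000: CF_t = 2.250000, DF = 0.841973, PV = 1.894440
  t = 3.0000: CF_t = 2.250000, DF = 0.813501, PV = 1.830376
  t = 3.5000: CF_t = 2.250000, DF = 0.785991, PV = 1.768480
  t = 4.0000: CF_t = 2.250000, DF = 0.759412, PV = 1.708676
  t = 4.5000: CF_t = 2.250000, DF = 0.733731, PV = 1.650895
  t = 5.0000: CF_t = 2.250000, DF = 0.708919, PV = 1.595067
  t = 5.5000: CF_t = 2.250000, DF = 0.684946, PV = 1.541128
  t = 6.0000: CF_t = 2.250000, DF = 0.661783, PV = 1.489012
  t = 6.5000: CF_t = 2.250000, DF = 0.639404, PV = 1.438659
  t = 7.0000: CF_t = 102.250000, DF = 0.617782, PV = 63.168188
Price P = sum_t PV_t = 86.349350


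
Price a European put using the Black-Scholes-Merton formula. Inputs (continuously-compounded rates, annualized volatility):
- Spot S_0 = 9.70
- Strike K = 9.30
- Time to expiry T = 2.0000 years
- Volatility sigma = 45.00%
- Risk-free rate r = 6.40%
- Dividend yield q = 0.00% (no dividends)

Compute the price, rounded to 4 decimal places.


Answer: Price = 1.5501

Derivation:
d1 = (ln(S/K) + (r - q + 0.5*sigma^2) * T) / (sigma * sqrt(T)) = 0.58550246
d2 = d1 - sigma * sqrt(T) = -0.05089364
exp(-rT) = 0.87985338; exp(-qT) = 1.00000000
P = K * exp(-rT) * N(-d2) - S_0 * exp(-qT) * N(-d1)
N(-d1) = 0.27910496; N(-d2) = 0.52029486
P = 9.3000 * 0.87985338 * 0.52029486 - 9.7000 * 1.00000000 * 0.27910496 = 1.5501


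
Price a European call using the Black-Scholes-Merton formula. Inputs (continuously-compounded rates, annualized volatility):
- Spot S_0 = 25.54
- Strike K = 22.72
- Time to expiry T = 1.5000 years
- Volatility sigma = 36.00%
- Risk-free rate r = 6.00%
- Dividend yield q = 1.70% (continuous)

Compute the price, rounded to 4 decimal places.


d1 = (ln(S/K) + (r - q + 0.5*sigma^2) * T) / (sigma * sqrt(T)) = 0.63210502
d2 = d1 - sigma * sqrt(T) = 0.19119687
exp(-rT) = 0.91393119; exp(-qT) = 0.97482238
C = S_0 * exp(-qT) * N(d1) - K * exp(-rT) * N(d2)
N(d1) = 0.73634087; N(d2) = 0.57581432
C = 25.5400 * 0.97482238 * 0.73634087 - 22.7200 * 0.91393119 * 0.57581432 = 6.3761

Answer: Price = 6.3761


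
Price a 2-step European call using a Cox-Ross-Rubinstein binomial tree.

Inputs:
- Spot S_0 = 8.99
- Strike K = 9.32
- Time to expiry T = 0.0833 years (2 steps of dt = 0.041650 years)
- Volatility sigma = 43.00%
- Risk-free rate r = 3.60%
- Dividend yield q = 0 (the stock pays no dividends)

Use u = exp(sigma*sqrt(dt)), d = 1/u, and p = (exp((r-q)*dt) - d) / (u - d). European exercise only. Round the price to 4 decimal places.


dt = T/N = 0.041650
u = exp(sigma*sqrt(dt)) = 1.091722; d = 1/u = 0.915985
p = (exp((r-q)*dt) - d) / (u - d) = 0.486614
Discount per step: exp(-r*dt) = 0.998502
Stock lattice S(k, i) with i counting down-moves:
  k=0: S(0,0) = 8.9900
  k=1: S(1,0) = 9.8146; S(1,1) = 8.2347
  k=2: S(2,0) = 10.7148; S(2,1) = 8.9900; S(2,2) = 7.5429
Terminal payoffs V(N, i) = max(S_T - K, 0):
  V(2,0) = 1.394784; V(2,1) = 0.000000; V(2,2) = 0.000000
Backward induction: V(k, i) = exp(-r*dt) * [p * V(k+1, i) + (1-p) * V(k+1, i+1)].
  V(1,0) = exp(-r*dt) * [p*1.394784 + (1-p)*0.000000] = 0.677704
  V(1,1) = exp(-r*dt) * [p*0.000000 + (1-p)*0.000000] = 0.000000
  V(0,0) = exp(-r*dt) * [p*0.677704 + (1-p)*0.000000] = 0.329286

Answer: Price = V(0,0) = 0.3293


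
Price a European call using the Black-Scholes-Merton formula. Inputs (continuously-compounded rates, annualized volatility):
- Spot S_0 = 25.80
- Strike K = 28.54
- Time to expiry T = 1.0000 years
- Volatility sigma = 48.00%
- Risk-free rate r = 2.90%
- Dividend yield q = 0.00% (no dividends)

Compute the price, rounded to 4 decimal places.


Answer: Price = 4.1696

Derivation:
d1 = (ln(S/K) + (r - q + 0.5*sigma^2) * T) / (sigma * sqrt(T)) = 0.09014142
d2 = d1 - sigma * sqrt(T) = -0.38985858
exp(-rT) = 0.97141646; exp(-qT) = 1.00000000
C = S_0 * exp(-qT) * N(d1) - K * exp(-rT) * N(d2)
N(d1) = 0.53591258; N(d2) = 0.34832056
C = 25.8000 * 1.00000000 * 0.53591258 - 28.5400 * 0.97141646 * 0.34832056 = 4.1696


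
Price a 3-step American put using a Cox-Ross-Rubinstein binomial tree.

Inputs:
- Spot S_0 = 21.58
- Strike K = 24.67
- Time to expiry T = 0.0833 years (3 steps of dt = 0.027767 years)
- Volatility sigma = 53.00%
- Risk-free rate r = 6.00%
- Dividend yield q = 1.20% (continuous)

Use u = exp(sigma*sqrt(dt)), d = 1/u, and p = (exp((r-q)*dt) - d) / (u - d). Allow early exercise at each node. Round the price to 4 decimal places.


Answer: Price = V(0,0) = 3.4259

Derivation:
dt = T/N = 0.027767
u = exp(sigma*sqrt(dt)) = 1.092333; d = 1/u = 0.915472
p = (exp((r-q)*dt) - d) / (u - d) = 0.485476
Discount per step: exp(-r*dt) = 0.998335
Stock lattice S(k, i) with i counting down-moves:
  k=0: S(0,0) = 21.5800
  k=1: S(1,0) = 23.5725; S(1,1) = 19.7559
  k=2: S(2,0) = 25.7491; S(2,1) = 21.5800; S(2,2) = 18.0860
  k=3: S(3,0) = 28.1265; S(3,1) = 23.5725; S(3,2) = 19.7559; S(3,3) = 16.5572
Terminal payoffs V(N, i) = max(K - S_T, 0):
  V(3,0) = 0.000000; V(3,1) = 1.097456; V(3,2) = 4.914118; V(3,3) = 8.112818
Backward induction: V(k, i) = exp(-r*dt) * [p * V(k+1, i) + (1-p) * V(k+1, i+1)]; then take max(V_cont, immediate exercise) for American.
  V(2,0) = exp(-r*dt) * [p*0.000000 + (1-p)*1.097456] = 0.563727; exercise = 0.000000; V(2,0) = max -> 0.563727
  V(2,1) = exp(-r*dt) * [p*1.097456 + (1-p)*4.914118] = 3.056123; exercise = 3.090000; V(2,1) = max -> 3.090000
  V(2,2) = exp(-r*dt) * [p*4.914118 + (1-p)*8.112818] = 6.549005; exercise = 6.584046; V(2,2) = max -> 6.584046
  V(1,0) = exp(-r*dt) * [p*0.563727 + (1-p)*3.090000] = 1.860452; exercise = 1.097456; V(1,0) = max -> 1.860452
  V(1,1) = exp(-r*dt) * [p*3.090000 + (1-p)*6.584046] = 4.879633; exercise = 4.914118; V(1,1) = max -> 4.914118
  V(0,0) = exp(-r*dt) * [p*1.860452 + (1-p)*4.914118] = 3.425923; exercise = 3.090000; V(0,0) = max -> 3.425923


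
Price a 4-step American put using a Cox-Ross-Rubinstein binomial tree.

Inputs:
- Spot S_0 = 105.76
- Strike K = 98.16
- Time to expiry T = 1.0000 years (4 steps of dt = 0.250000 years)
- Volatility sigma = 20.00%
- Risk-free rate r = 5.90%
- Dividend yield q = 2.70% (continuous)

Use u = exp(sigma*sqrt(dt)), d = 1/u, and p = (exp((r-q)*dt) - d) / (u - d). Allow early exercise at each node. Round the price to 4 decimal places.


dt = T/N = 0.250000
u = exp(sigma*sqrt(dt)) = 1.105171; d = 1/u = 0.904837
p = (exp((r-q)*dt) - d) / (u - d) = 0.515114
Discount per step: exp(-r*dt) = 0.985358
Stock lattice S(k, i) with i counting down-moves:
  k=0: S(0,0) = 105.7600
  k=1: S(1,0) = 116.8829; S(1,1) = 95.6956
  k=2: S(2,0) = 129.1756; S(2,1) = 105.7600; S(2,2) = 86.5890
  k=3: S(3,0) = 142.7611; S(3,1) = 116.8829; S(3,2) = 95.6956; S(3,3) = 78.3489
  k=4: S(4,0) = 157.7754; S(4,1) = 129.1756; S(4,2) = 105.7600; S(4,3) = 86.5890; S(4,4) = 70.8930
Terminal payoffs V(N, i) = max(K - S_T, 0):
  V(4,0) = 0.000000; V(4,1) = 0.000000; V(4,2) = 0.000000; V(4,3) = 11.571036; V(4,4) = 27.266952
Backward induction: V(k, i) = exp(-r*dt) * [p * V(k+1, i) + (1-p) * V(k+1, i+1)]; then take max(V_cont, immediate exercise) for American.
  V(3,0) = exp(-r*dt) * [p*0.000000 + (1-p)*0.000000] = 0.000000; exercise = 0.000000; V(3,0) = max -> 0.000000
  V(3,1) = exp(-r*dt) * [p*0.000000 + (1-p)*0.000000] = 0.000000; exercise = 0.000000; V(3,1) = max -> 0.000000
  V(3,2) = exp(-r*dt) * [p*0.000000 + (1-p)*11.571036] = 5.528479; exercise = 2.464395; V(3,2) = max -> 5.528479
  V(3,3) = exp(-r*dt) * [p*11.571036 + (1-p)*27.266952] = 18.900905; exercise = 19.811065; V(3,3) = max -> 19.811065
  V(2,0) = exp(-r*dt) * [p*0.000000 + (1-p)*0.000000] = 0.000000; exercise = 0.000000; V(2,0) = max -> 0.000000
  V(2,1) = exp(-r*dt) * [p*0.000000 + (1-p)*5.528479] = 2.641430; exercise = 0.000000; V(2,1) = max -> 2.641430
  V(2,2) = exp(-r*dt) * [p*5.528479 + (1-p)*19.811065] = 12.271553; exercise = 11.571036; V(2,2) = max -> 12.271553
  V(1,0) = exp(-r*dt) * [p*0.000000 + (1-p)*2.641430] = 1.262038; exercise = 0.000000; V(1,0) = max -> 1.262038
  V(1,1) = exp(-r*dt) * [p*2.641430 + (1-p)*12.271553] = 7.203893; exercise = 2.464395; V(1,1) = max -> 7.203893
  V(0,0) = exp(-r*dt) * [p*1.262038 + (1-p)*7.203893] = 4.082495; exercise = 0.000000; V(0,0) = max -> 4.082495

Answer: Price = V(0,0) = 4.0825


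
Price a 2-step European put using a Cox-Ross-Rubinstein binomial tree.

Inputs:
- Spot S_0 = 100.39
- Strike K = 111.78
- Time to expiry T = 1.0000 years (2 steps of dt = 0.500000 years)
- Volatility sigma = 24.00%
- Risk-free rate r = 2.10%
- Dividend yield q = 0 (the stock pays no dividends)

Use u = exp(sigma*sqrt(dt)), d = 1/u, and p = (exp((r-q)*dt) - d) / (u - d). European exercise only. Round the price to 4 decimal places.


dt = T/N = 0.500000
u = exp(sigma*sqrt(dt)) = 1.184956; d = 1/u = 0.843913
p = (exp((r-q)*dt) - d) / (u - d) = 0.488625
Discount per step: exp(-r*dt) = 0.989555
Stock lattice S(k, i) with i counting down-moves:
  k=0: S(0,0) = 100.3900
  k=1: S(1,0) = 118.9577; S(1,1) = 84.7204
  k=2: S(2,0) = 140.9597; S(2,1) = 100.3900; S(2,2) = 71.4967
Terminal payoffs V(N, i) = max(K - S_T, 0):
  V(2,0) = 0.000000; V(2,1) = 11.390000; V(2,2) = 40.283296
Backward induction: V(k, i) = exp(-r*dt) * [p * V(k+1, i) + (1-p) * V(k+1, i+1)].
  V(1,0) = exp(-r*dt) * [p*0.000000 + (1-p)*11.390000] = 5.763720
  V(1,1) = exp(-r*dt) * [p*11.390000 + (1-p)*40.283296] = 25.892004
  V(0,0) = exp(-r*dt) * [p*5.763720 + (1-p)*25.892004] = 15.889102

Answer: Price = V(0,0) = 15.8891


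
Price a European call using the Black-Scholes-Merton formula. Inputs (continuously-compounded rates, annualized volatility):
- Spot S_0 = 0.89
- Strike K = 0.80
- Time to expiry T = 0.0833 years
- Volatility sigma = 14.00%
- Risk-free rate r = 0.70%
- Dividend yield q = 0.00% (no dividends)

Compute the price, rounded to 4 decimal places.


Answer: Price = 0.0905

Derivation:
d1 = (ln(S/K) + (r - q + 0.5*sigma^2) * T) / (sigma * sqrt(T)) = 2.67306865
d2 = d1 - sigma * sqrt(T) = 2.63266222
exp(-rT) = 0.99941707; exp(-qT) = 1.00000000
C = S_0 * exp(-qT) * N(d1) - K * exp(-rT) * N(d2)
N(d1) = 0.99624196; N(d2) = 0.99576407
C = 0.8900 * 1.00000000 * 0.99624196 - 0.8000 * 0.99941707 * 0.99576407 = 0.0905


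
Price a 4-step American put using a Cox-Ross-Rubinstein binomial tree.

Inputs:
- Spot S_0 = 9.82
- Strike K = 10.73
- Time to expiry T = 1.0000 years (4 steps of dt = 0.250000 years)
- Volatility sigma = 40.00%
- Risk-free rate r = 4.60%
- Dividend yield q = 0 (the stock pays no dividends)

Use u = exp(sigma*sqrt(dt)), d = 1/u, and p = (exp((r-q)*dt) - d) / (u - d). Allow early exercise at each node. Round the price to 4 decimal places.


Answer: Price = V(0,0) = 1.9390

Derivation:
dt = T/N = 0.250000
u = exp(sigma*sqrt(dt)) = 1.221403; d = 1/u = 0.818731
p = (exp((r-q)*dt) - d) / (u - d) = 0.478890
Discount per step: exp(-r*dt) = 0.988566
Stock lattice S(k, i) with i counting down-moves:
  k=0: S(0,0) = 9.8200
  k=1: S(1,0) = 11.9942; S(1,1) = 8.0399
  k=2: S(2,0) = 14.6497; S(2,1) = 9.8200; S(2,2) = 6.5825
  k=3: S(3,0) = 17.8932; S(3,1) = 11.9942; S(3,2) = 8.0399; S(3,3) = 5.3893
  k=4: S(4,0) = 21.8548; S(4,1) = 14.6497; S(4,2) = 9.8200; S(4,3) = 6.5825; S(4,4) = 4.4124
Terminal payoffs V(N, i) = max(K - S_T, 0):
  V(4,0) = 0.000000; V(4,1) = 0.000000; V(4,2) = 0.910000; V(4,3) = 4.147457; V(4,4) = 6.317590
Backward induction: V(k, i) = exp(-r*dt) * [p * V(k+1, i) + (1-p) * V(k+1, i+1)]; then take max(V_cont, immediate exercise) for American.
  V(3,0) = exp(-r*dt) * [p*0.000000 + (1-p)*0.000000] = 0.000000; exercise = 0.000000; V(3,0) = max -> 0.000000
  V(3,1) = exp(-r*dt) * [p*0.000000 + (1-p)*0.910000] = 0.468788; exercise = 0.000000; V(3,1) = max -> 0.468788
  V(3,2) = exp(-r*dt) * [p*0.910000 + (1-p)*4.147457] = 2.567376; exercise = 2.690064; V(3,2) = max -> 2.690064
  V(3,3) = exp(-r*dt) * [p*4.147457 + (1-p)*6.317590] = 5.217982; exercise = 5.340670; V(3,3) = max -> 5.340670
  V(2,0) = exp(-r*dt) * [p*0.000000 + (1-p)*0.468788] = 0.241497; exercise = 0.000000; V(2,0) = max -> 0.241497
  V(2,1) = exp(-r*dt) * [p*0.468788 + (1-p)*2.690064] = 1.607721; exercise = 0.910000; V(2,1) = max -> 1.607721
  V(2,2) = exp(-r*dt) * [p*2.690064 + (1-p)*5.340670] = 4.024769; exercise = 4.147457; V(2,2) = max -> 4.147457
  V(1,0) = exp(-r*dt) * [p*0.241497 + (1-p)*1.607721] = 0.942548; exercise = 0.000000; V(1,0) = max -> 0.942548
  V(1,1) = exp(-r*dt) * [p*1.607721 + (1-p)*4.147457] = 2.897687; exercise = 2.690064; V(1,1) = max -> 2.897687
  V(0,0) = exp(-r*dt) * [p*0.942548 + (1-p)*2.897687] = 1.938964; exercise = 0.910000; V(0,0) = max -> 1.938964


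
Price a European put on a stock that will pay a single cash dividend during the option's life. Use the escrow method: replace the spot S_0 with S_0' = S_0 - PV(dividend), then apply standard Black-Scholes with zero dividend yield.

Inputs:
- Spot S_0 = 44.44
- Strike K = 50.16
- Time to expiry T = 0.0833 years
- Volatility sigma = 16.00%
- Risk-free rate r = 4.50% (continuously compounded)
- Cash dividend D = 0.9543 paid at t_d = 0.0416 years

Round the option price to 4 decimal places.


Answer: Price = 6.4856

Derivation:
PV(D) = D * exp(-r * t_d) = 0.9543 * 0.99812975 = 0.95251522
S_0' = S_0 - PV(D) = 44.4400 - 0.95251522 = 43.48748478
d1 = (ln(S_0'/K) + (r + sigma^2/2)*T) / (sigma*sqrt(T)) = -2.98686879
d2 = d1 - sigma*sqrt(T) = -3.03304758
exp(-rT) = 0.99625852
N(-d1) = 0.99859075; N(-d2) = 0.99878951
P = K * exp(-rT) * N(-d2) - S_0' * N(-d1) = 50.1600 * 0.99625852 * 0.99878951 - 43.48748478 * 0.99859075 = 6.4856


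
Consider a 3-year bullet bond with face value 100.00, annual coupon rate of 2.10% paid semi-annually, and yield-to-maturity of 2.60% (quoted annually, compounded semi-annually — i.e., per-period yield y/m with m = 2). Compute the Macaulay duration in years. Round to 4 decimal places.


Coupon per period c = face * coupon_rate / m = 1.050000
Periods per year m = 2; per-period yield y/m = 0.013000
Number of cashflows N = 6
Cashflows (t years, CF_t, discount factor 1/(1+y/m)^(m*t), PV):
  t = 0.5000: CF_t = 1.050000, DF = 0.987167, PV = 1.036525
  t = 1.0000: CF_t = 1.050000, DF = 0.974498, PV = 1.023223
  t = 1.5000: CF_t = 1.050000, DF = 0.961992, PV = 1.010092
  t = 2.0000: CF_t = 1.050000, DF = 0.949647, PV = 0.997129
  t = 2.5000: CF_t = 1.050000, DF = 0.937460, PV = 0.984333
  t = 3.0000: CF_t = 101.050000, DF = 0.925429, PV = 93.514648
Price P = sum_t PV_t = 98.565951
Macaulay numerator sum_t t * PV_t:
  t * PV_t at t = 0.5000: 0.518263
  t * PV_t at t = 1.0000: 1.023223
  t * PV_t at t = 1.5000: 1.515138
  t * PV_t at t = 2.0000: 1.994259
  t * PV_t at t = 2.5000: 2.460833
  t * PV_t at t = 3.0000: 280.543945
Macaulay duration D = (sum_t t * PV_t) / P = 288.055661 / 98.565951 = 2.922466

Answer: Macaulay duration = 2.9225 years


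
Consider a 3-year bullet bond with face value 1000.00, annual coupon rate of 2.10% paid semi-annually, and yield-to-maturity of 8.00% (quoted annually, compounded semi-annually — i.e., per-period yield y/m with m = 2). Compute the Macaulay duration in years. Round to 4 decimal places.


Answer: Macaulay duration = 2.9149 years

Derivation:
Coupon per period c = face * coupon_rate / m = 10.500000
Periods per year m = 2; per-period yield y/m = 0.040000
Number of cashflows N = 6
Cashflows (t years, CF_t, discount factor 1/(1+y/m)^(m*t), PV):
  t = 0.5000: CF_t = 10.500000, DF = 0.961538, PV = 10.096154
  t = 1.0000: CF_t = 10.500000, DF = 0.924556, PV = 9.707840
  t = 1.5000: CF_t = 10.500000, DF = 0.888996, PV = 9.334462
  t = 2.0000: CF_t = 10.500000, DF = 0.854804, PV = 8.975444
  t = 2.5000: CF_t = 10.500000, DF = 0.821927, PV = 8.630235
  t = 3.0000: CF_t = 1010.500000, DF = 0.790315, PV = 798.612828
Price P = sum_t PV_t = 845.356963
Macaulay numerator sum_t t * PV_t:
  t * PV_t at t = 0.5000: 5.048077
  t * PV_t at t = 1.0000: 9.707840
  t * PV_t at t = 1.5000: 14.001693
  t * PV_t at t = 2.0000: 17.950888
  t * PV_t at t = 2.5000: 21.575587
  t * PV_t at t = 3.0000: 2395.838485
Macaulay duration D = (sum_t t * PV_t) / P = 2464.122569 / 845.356963 = 2.914890


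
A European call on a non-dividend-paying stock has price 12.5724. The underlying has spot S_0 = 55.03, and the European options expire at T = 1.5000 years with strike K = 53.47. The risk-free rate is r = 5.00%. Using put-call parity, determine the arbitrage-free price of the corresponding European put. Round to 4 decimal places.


Answer: Put price = 7.1488

Derivation:
Put-call parity: C - P = S_0 * exp(-qT) - K * exp(-rT).
S_0 * exp(-qT) = 55.0300 * 1.00000000 = 55.03000000
K * exp(-rT) = 53.4700 * 0.92774349 = 49.60644421
P = C - S*exp(-qT) + K*exp(-rT)
P = 12.5724 - 55.03000000 + 49.60644421 = 7.1488


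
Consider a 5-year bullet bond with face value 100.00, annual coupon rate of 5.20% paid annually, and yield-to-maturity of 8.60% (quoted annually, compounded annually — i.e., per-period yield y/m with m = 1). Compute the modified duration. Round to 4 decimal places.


Coupon per period c = face * coupon_rate / m = 5.200000
Periods per year m = 1; per-period yield y/m = 0.086000
Number of cashflows N = 5
Cashflows (t years, CF_t, discount factor 1/(1+y/m)^(m*t), PV):
  t = 1.0000: CF_t = 5.200000, DF = 0.920810, PV = 4.788214
  t = 2.0000: CF_t = 5.200000, DF = 0.847892, PV = 4.409036
  t = 3.0000: CF_t = 5.200000, DF = 0.780747, PV = 4.059886
  t = 4.0000: CF_t = 5.200000, DF = 0.718920, PV = 3.738385
  t = 5.0000: CF_t = 105.200000, DF = 0.661989, PV = 69.641259
Price P = sum_t PV_t = 86.636780
First compute Macaulay numerator sum_t t * PV_t:
  t * PV_t at t = 1.0000: 4.788214
  t * PV_t at t = 2.0000: 8.818073
  t * PV_t at t = 3.0000: 12.179659
  t * PV_t at t = 4.0000: 14.953541
  t * PV_t at t = 5.0000: 348.206295
Macaulay duration D = 388.945781 / 86.636780 = 4.489384
Modified duration = D / (1 + y/m) = 4.489384 / (1 + 0.086000) = 4.133871

Answer: Modified duration = 4.1339


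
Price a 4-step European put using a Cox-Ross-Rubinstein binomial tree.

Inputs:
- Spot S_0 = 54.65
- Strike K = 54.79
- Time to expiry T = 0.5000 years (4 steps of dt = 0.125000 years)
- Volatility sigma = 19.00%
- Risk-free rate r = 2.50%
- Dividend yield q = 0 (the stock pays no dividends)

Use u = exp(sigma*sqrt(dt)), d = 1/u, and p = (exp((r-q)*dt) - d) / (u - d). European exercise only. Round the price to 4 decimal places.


Answer: Price = V(0,0) = 2.5003

Derivation:
dt = T/N = 0.125000
u = exp(sigma*sqrt(dt)) = 1.069483; d = 1/u = 0.935031
p = (exp((r-q)*dt) - d) / (u - d) = 0.506491
Discount per step: exp(-r*dt) = 0.996880
Stock lattice S(k, i) with i counting down-moves:
  k=0: S(0,0) = 54.6500
  k=1: S(1,0) = 58.4472; S(1,1) = 51.0995
  k=2: S(2,0) = 62.5083; S(2,1) = 54.6500; S(2,2) = 47.7796
  k=3: S(3,0) = 66.8516; S(3,1) = 58.4472; S(3,2) = 51.0995; S(3,3) = 44.6754
  k=4: S(4,0) = 71.4966; S(4,1) = 62.5083; S(4,2) = 54.6500; S(4,3) = 47.7796; S(4,4) = 41.7729
Terminal payoffs V(N, i) = max(K - S_T, 0):
  V(4,0) = 0.000000; V(4,1) = 0.000000; V(4,2) = 0.140000; V(4,3) = 7.010393; V(4,4) = 13.017065
Backward induction: V(k, i) = exp(-r*dt) * [p * V(k+1, i) + (1-p) * V(k+1, i+1)].
  V(3,0) = exp(-r*dt) * [p*0.000000 + (1-p)*0.000000] = 0.000000
  V(3,1) = exp(-r*dt) * [p*0.000000 + (1-p)*0.140000] = 0.068876
  V(3,2) = exp(-r*dt) * [p*0.140000 + (1-p)*7.010393] = 3.519581
  V(3,3) = exp(-r*dt) * [p*7.010393 + (1-p)*13.017065] = 9.943614
  V(2,0) = exp(-r*dt) * [p*0.000000 + (1-p)*0.068876] = 0.033885
  V(2,1) = exp(-r*dt) * [p*0.068876 + (1-p)*3.519581] = 1.766300
  V(2,2) = exp(-r*dt) * [p*3.519581 + (1-p)*9.943614] = 6.669023
  V(1,0) = exp(-r*dt) * [p*0.033885 + (1-p)*1.766300] = 0.886073
  V(1,1) = exp(-r*dt) * [p*1.766300 + (1-p)*6.669023] = 4.172775
  V(0,0) = exp(-r*dt) * [p*0.886073 + (1-p)*4.172775] = 2.500263


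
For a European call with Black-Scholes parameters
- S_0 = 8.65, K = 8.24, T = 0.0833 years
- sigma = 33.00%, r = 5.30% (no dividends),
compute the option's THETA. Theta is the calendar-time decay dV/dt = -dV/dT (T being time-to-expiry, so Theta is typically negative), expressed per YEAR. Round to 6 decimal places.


Answer: Theta = -1.946014

Derivation:
d1 = 0.6038146134; d2 = 0.5085708735
phi(d1) = 0.3324603823; exp(-qT) = 1.0000000000; exp(-rT) = 0.9955948313
Theta = -S*exp(-qT)*phi(d1)*sigma/(2*sqrt(T)) - r*K*exp(-rT)*N(d2) + q*S*exp(-qT)*N(d1)
N(d1) = 0.7270165487; N(d2) = 0.6944734754; sqrt(T) = 0.2886173938
Term 1 = -8.6500 * 1.0000000000 * 0.3324603823 * 0.3300 / (2 * 0.2886173938) = -1.6440591968
Term 2 = -0.0530 * 8.2400 * 0.9955948313 * 0.6944734754 = -0.3019544106
Term 3 = 0 (no dividend yield, q = 0)
Theta = -1.6440591968 + (-0.3019544106) + (0.0000000000) = -1.946014


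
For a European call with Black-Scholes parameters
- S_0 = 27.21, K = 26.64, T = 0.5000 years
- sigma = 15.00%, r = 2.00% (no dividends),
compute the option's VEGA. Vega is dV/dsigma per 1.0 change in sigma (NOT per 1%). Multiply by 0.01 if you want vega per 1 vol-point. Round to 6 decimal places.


d1 = 0.3469132537; d2 = 0.2408472365
phi(d1) = 0.3756441715; exp(-qT) = 1.0000000000; exp(-rT) = 0.9900498337
Vega = S * exp(-qT) * phi(d1) * sqrt(T) = 27.2100 * 1.0000000000 * 0.3756441715 * 0.7071067812 = 7.227535

Answer: Vega = 7.227535


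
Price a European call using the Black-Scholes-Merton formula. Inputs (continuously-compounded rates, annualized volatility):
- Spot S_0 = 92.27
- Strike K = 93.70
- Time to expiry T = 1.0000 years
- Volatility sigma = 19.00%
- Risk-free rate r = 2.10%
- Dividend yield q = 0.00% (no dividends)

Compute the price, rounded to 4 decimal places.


d1 = (ln(S/K) + (r - q + 0.5*sigma^2) * T) / (sigma * sqrt(T)) = 0.12458354
d2 = d1 - sigma * sqrt(T) = -0.06541646
exp(-rT) = 0.97921896; exp(-qT) = 1.00000000
C = S_0 * exp(-qT) * N(d1) - K * exp(-rT) * N(d2)
N(d1) = 0.54957337; N(d2) = 0.47392121
C = 92.2700 * 1.00000000 * 0.54957337 - 93.7000 * 0.97921896 * 0.47392121 = 7.2255

Answer: Price = 7.2255


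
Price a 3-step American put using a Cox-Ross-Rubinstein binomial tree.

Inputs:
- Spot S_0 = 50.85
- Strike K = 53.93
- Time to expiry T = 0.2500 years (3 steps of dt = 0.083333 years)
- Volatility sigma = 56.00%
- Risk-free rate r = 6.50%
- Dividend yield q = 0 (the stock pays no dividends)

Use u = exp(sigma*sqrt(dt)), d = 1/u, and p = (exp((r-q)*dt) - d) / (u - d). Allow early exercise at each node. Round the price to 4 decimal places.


dt = T/N = 0.083333
u = exp(sigma*sqrt(dt)) = 1.175458; d = 1/u = 0.850732
p = (exp((r-q)*dt) - d) / (u - d) = 0.476399
Discount per step: exp(-r*dt) = 0.994598
Stock lattice S(k, i) with i counting down-moves:
  k=0: S(0,0) = 50.8500
  k=1: S(1,0) = 59.7721; S(1,1) = 43.2597
  k=2: S(2,0) = 70.2596; S(2,1) = 50.8500; S(2,2) = 36.8024
  k=3: S(3,0) = 82.5872; S(3,1) = 59.7721; S(3,2) = 43.2597; S(3,3) = 31.3090
Terminal payoffs V(N, i) = max(K - S_T, 0):
  V(3,0) = 0.000000; V(3,1) = 0.000000; V(3,2) = 10.670276; V(3,3) = 22.620991
Backward induction: V(k, i) = exp(-r*dt) * [p * V(k+1, i) + (1-p) * V(k+1, i+1)]; then take max(V_cont, immediate exercise) for American.
  V(2,0) = exp(-r*dt) * [p*0.000000 + (1-p)*0.000000] = 0.000000; exercise = 0.000000; V(2,0) = max -> 0.000000
  V(2,1) = exp(-r*dt) * [p*0.000000 + (1-p)*10.670276] = 5.556784; exercise = 3.080000; V(2,1) = max -> 5.556784
  V(2,2) = exp(-r*dt) * [p*10.670276 + (1-p)*22.620991] = 16.836235; exercise = 17.127566; V(2,2) = max -> 17.127566
  V(1,0) = exp(-r*dt) * [p*0.000000 + (1-p)*5.556784] = 2.893819; exercise = 0.000000; V(1,0) = max -> 2.893819
  V(1,1) = exp(-r*dt) * [p*5.556784 + (1-p)*17.127566] = 11.552508; exercise = 10.670276; V(1,1) = max -> 11.552508
  V(0,0) = exp(-r*dt) * [p*2.893819 + (1-p)*11.552508] = 7.387392; exercise = 3.080000; V(0,0) = max -> 7.387392

Answer: Price = V(0,0) = 7.3874


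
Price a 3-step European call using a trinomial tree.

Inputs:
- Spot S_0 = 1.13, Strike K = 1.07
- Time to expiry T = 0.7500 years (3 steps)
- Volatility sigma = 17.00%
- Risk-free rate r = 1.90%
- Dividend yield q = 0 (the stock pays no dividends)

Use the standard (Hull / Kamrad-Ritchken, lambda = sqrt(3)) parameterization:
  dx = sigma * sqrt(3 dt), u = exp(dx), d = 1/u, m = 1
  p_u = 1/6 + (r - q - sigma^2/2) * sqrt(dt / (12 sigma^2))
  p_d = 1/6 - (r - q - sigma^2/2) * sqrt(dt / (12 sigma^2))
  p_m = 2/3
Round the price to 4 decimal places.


dt = T/N = 0.250000; dx = sigma*sqrt(3*dt) = 0.147224
u = exp(dx) = 1.158614; d = 1/u = 0.863100
p_u = 0.170530, p_m = 0.666667, p_d = 0.162804
Discount per step: exp(-r*dt) = 0.995261
Stock lattice S(k, j) with j the centered position index:
  k=0: S(0,+0) = 1.1300
  k=1: S(1,-1) = 0.9753; S(1,+0) = 1.1300; S(1,+1) = 1.3092
  k=2: S(2,-2) = 0.8418; S(2,-1) = 0.9753; S(2,+0) = 1.1300; S(2,+1) = 1.3092; S(2,+2) = 1.5169
  k=3: S(3,-3) = 0.7265; S(3,-2) = 0.8418; S(3,-1) = 0.9753; S(3,+0) = 1.1300; S(3,+1) = 1.3092; S(3,+2) = 1.5169; S(3,+3) = 1.7575
Terminal payoffs V(N, j) = max(S_T - K, 0):
  V(3,-3) = 0.000000; V(3,-2) = 0.000000; V(3,-1) = 0.000000; V(3,+0) = 0.060000; V(3,+1) = 0.239234; V(3,+2) = 0.446896; V(3,+3) = 0.687497
Backward induction: V(k, j) = exp(-r*dt) * [p_u * V(k+1, j+1) + p_m * V(k+1, j) + p_d * V(k+1, j-1)]
  V(2,-2) = exp(-r*dt) * [p_u*0.000000 + p_m*0.000000 + p_d*0.000000] = 0.000000
  V(2,-1) = exp(-r*dt) * [p_u*0.060000 + p_m*0.000000 + p_d*0.000000] = 0.010183
  V(2,+0) = exp(-r*dt) * [p_u*0.239234 + p_m*0.060000 + p_d*0.000000] = 0.080414
  V(2,+1) = exp(-r*dt) * [p_u*0.446896 + p_m*0.239234 + p_d*0.060000] = 0.244303
  V(2,+2) = exp(-r*dt) * [p_u*0.687497 + p_m*0.446896 + p_d*0.239234] = 0.451966
  V(1,-1) = exp(-r*dt) * [p_u*0.080414 + p_m*0.010183 + p_d*0.000000] = 0.020405
  V(1,+0) = exp(-r*dt) * [p_u*0.244303 + p_m*0.080414 + p_d*0.010183] = 0.096469
  V(1,+1) = exp(-r*dt) * [p_u*0.451966 + p_m*0.244303 + p_d*0.080414] = 0.251835
  V(0,+0) = exp(-r*dt) * [p_u*0.251835 + p_m*0.096469 + p_d*0.020405] = 0.110056

Answer: Price = V(0,0) = 0.1101


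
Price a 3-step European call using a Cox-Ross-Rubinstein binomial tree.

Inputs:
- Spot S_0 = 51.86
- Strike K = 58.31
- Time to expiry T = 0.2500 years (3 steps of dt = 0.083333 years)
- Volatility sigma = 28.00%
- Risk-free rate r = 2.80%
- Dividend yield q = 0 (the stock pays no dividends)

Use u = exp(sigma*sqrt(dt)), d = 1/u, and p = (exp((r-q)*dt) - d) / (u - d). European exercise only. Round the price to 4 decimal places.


Answer: Price = V(0,0) = 0.9329

Derivation:
dt = T/N = 0.083333
u = exp(sigma*sqrt(dt)) = 1.084186; d = 1/u = 0.922351
p = (exp((r-q)*dt) - d) / (u - d) = 0.494239
Discount per step: exp(-r*dt) = 0.997669
Stock lattice S(k, i) with i counting down-moves:
  k=0: S(0,0) = 51.8600
  k=1: S(1,0) = 56.2259; S(1,1) = 47.8331
  k=2: S(2,0) = 60.9593; S(2,1) = 51.8600; S(2,2) = 44.1190
  k=3: S(3,0) = 66.0912; S(3,1) = 56.2259; S(3,2) = 47.8331; S(3,3) = 40.6932
Terminal payoffs V(N, i) = max(S_T - K, 0):
  V(3,0) = 7.781153; V(3,1) = 0.000000; V(3,2) = 0.000000; V(3,3) = 0.000000
Backward induction: V(k, i) = exp(-r*dt) * [p * V(k+1, i) + (1-p) * V(k+1, i+1)].
  V(2,0) = exp(-r*dt) * [p*7.781153 + (1-p)*0.000000] = 3.836783
  V(2,1) = exp(-r*dt) * [p*0.000000 + (1-p)*0.000000] = 0.000000
  V(2,2) = exp(-r*dt) * [p*0.000000 + (1-p)*0.000000] = 0.000000
  V(1,0) = exp(-r*dt) * [p*3.836783 + (1-p)*0.000000] = 1.891867
  V(1,1) = exp(-r*dt) * [p*0.000000 + (1-p)*0.000000] = 0.000000
  V(0,0) = exp(-r*dt) * [p*1.891867 + (1-p)*0.000000] = 0.932855


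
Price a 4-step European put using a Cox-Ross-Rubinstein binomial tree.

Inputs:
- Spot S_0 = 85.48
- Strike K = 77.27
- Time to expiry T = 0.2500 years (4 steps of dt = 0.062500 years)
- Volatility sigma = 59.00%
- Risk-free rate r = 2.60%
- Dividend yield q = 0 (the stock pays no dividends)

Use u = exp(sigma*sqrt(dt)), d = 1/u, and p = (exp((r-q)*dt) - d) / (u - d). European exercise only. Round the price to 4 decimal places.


Answer: Price = V(0,0) = 6.1733

Derivation:
dt = T/N = 0.062500
u = exp(sigma*sqrt(dt)) = 1.158933; d = 1/u = 0.862862
p = (exp((r-q)*dt) - d) / (u - d) = 0.468685
Discount per step: exp(-r*dt) = 0.998376
Stock lattice S(k, i) with i counting down-moves:
  k=0: S(0,0) = 85.4800
  k=1: S(1,0) = 99.0656; S(1,1) = 73.7575
  k=2: S(2,0) = 114.8104; S(2,1) = 85.4800; S(2,2) = 63.6426
  k=3: S(3,0) = 133.0576; S(3,1) = 99.0656; S(3,2) = 73.7575; S(3,3) = 54.9148
  k=4: S(4,0) = 154.2049; S(4,1) = 114.8104; S(4,2) = 85.4800; S(4,3) = 63.6426; S(4,4) = 47.3839
Terminal payoffs V(N, i) = max(K - S_T, 0):
  V(4,0) = 0.000000; V(4,1) = 0.000000; V(4,2) = 0.000000; V(4,3) = 13.627440; V(4,4) = 29.886104
Backward induction: V(k, i) = exp(-r*dt) * [p * V(k+1, i) + (1-p) * V(k+1, i+1)].
  V(3,0) = exp(-r*dt) * [p*0.000000 + (1-p)*0.000000] = 0.000000
  V(3,1) = exp(-r*dt) * [p*0.000000 + (1-p)*0.000000] = 0.000000
  V(3,2) = exp(-r*dt) * [p*0.000000 + (1-p)*13.627440] = 7.228711
  V(3,3) = exp(-r*dt) * [p*13.627440 + (1-p)*29.886104] = 22.229764
  V(2,0) = exp(-r*dt) * [p*0.000000 + (1-p)*0.000000] = 0.000000
  V(2,1) = exp(-r*dt) * [p*0.000000 + (1-p)*7.228711] = 3.834488
  V(2,2) = exp(-r*dt) * [p*7.228711 + (1-p)*22.229764] = 15.174321
  V(1,0) = exp(-r*dt) * [p*0.000000 + (1-p)*3.834488] = 2.034014
  V(1,1) = exp(-r*dt) * [p*3.834488 + (1-p)*15.174321] = 9.843506
  V(0,0) = exp(-r*dt) * [p*2.034014 + (1-p)*9.843506] = 6.173277


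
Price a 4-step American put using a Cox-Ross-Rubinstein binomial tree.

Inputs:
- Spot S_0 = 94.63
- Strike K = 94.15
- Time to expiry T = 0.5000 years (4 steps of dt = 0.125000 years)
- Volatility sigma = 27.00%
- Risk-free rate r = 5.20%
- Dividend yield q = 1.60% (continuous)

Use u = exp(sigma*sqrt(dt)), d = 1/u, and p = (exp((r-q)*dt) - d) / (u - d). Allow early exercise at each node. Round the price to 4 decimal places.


Answer: Price = V(0,0) = 5.9399

Derivation:
dt = T/N = 0.125000
u = exp(sigma*sqrt(dt)) = 1.100164; d = 1/u = 0.908955
p = (exp((r-q)*dt) - d) / (u - d) = 0.499741
Discount per step: exp(-r*dt) = 0.993521
Stock lattice S(k, i) with i counting down-moves:
  k=0: S(0,0) = 94.6300
  k=1: S(1,0) = 104.1085; S(1,1) = 86.0144
  k=2: S(2,0) = 114.5365; S(2,1) = 94.6300; S(2,2) = 78.1833
  k=3: S(3,0) = 126.0089; S(3,1) = 104.1085; S(3,2) = 86.0144; S(3,3) = 71.0651
  k=4: S(4,0) = 138.6305; S(4,1) = 114.5365; S(4,2) = 94.6300; S(4,3) = 78.1833; S(4,4) = 64.5950
Terminal payoffs V(N, i) = max(K - S_T, 0):
  V(4,0) = 0.000000; V(4,1) = 0.000000; V(4,2) = 0.000000; V(4,3) = 15.966727; V(4,4) = 29.555008
Backward induction: V(k, i) = exp(-r*dt) * [p * V(k+1, i) + (1-p) * V(k+1, i+1)]; then take max(V_cont, immediate exercise) for American.
  V(3,0) = exp(-r*dt) * [p*0.000000 + (1-p)*0.000000] = 0.000000; exercise = 0.000000; V(3,0) = max -> 0.000000
  V(3,1) = exp(-r*dt) * [p*0.000000 + (1-p)*0.000000] = 0.000000; exercise = 0.000000; V(3,1) = max -> 0.000000
  V(3,2) = exp(-r*dt) * [p*0.000000 + (1-p)*15.966727] = 7.935753; exercise = 8.135565; V(3,2) = max -> 8.135565
  V(3,3) = exp(-r*dt) * [p*15.966727 + (1-p)*29.555008] = 22.616902; exercise = 23.084904; V(3,3) = max -> 23.084904
  V(2,0) = exp(-r*dt) * [p*0.000000 + (1-p)*0.000000] = 0.000000; exercise = 0.000000; V(2,0) = max -> 0.000000
  V(2,1) = exp(-r*dt) * [p*0.000000 + (1-p)*8.135565] = 4.043523; exercise = 0.000000; V(2,1) = max -> 4.043523
  V(2,2) = exp(-r*dt) * [p*8.135565 + (1-p)*23.084904] = 15.512947; exercise = 15.966727; V(2,2) = max -> 15.966727
  V(1,0) = exp(-r*dt) * [p*0.000000 + (1-p)*4.043523] = 2.009704; exercise = 0.000000; V(1,0) = max -> 2.009704
  V(1,1) = exp(-r*dt) * [p*4.043523 + (1-p)*15.966727] = 9.943374; exercise = 8.135565; V(1,1) = max -> 9.943374
  V(0,0) = exp(-r*dt) * [p*2.009704 + (1-p)*9.943374] = 5.939861; exercise = 0.000000; V(0,0) = max -> 5.939861


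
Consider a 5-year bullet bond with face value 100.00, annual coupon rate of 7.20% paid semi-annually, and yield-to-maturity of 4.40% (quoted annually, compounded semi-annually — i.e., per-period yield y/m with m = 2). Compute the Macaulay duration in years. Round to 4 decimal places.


Coupon per period c = face * coupon_rate / m = 3.600000
Periods per year m = 2; per-period yield y/m = 0.022000
Number of cashflows N = 10
Cashflows (t years, CF_t, discount factor 1/(1+y/m)^(m*t), PV):
  t = 0.5000: CF_t = 3.600000, DF = 0.978474, PV = 3.522505
  t = 1.0000: CF_t = 3.600000, DF = 0.957411, PV = 3.446678
  t = 1.5000: CF_t = 3.600000, DF = 0.936801, PV = 3.372483
  t = 2.0000: CF_t = 3.600000, DF = 0.916635, PV = 3.299886
  t = 2.5000: CF_t = 3.600000, DF = 0.896903, PV = 3.228851
  t = 3.0000: CF_t = 3.600000, DF = 0.877596, PV = 3.159346
  t = 3.5000: CF_t = 3.600000, DF = 0.858704, PV = 3.091336
  t = 4.0000: CF_t = 3.600000, DF = 0.840220, PV = 3.024791
  t = 4.5000: CF_t = 3.600000, DF = 0.822133, PV = 2.959678
  t = 5.0000: CF_t = 103.600000, DF = 0.804435, PV = 83.339482
Price P = sum_t PV_t = 112.445036
Macaulay numerator sum_t t * PV_t:
  t * PV_t at t = 0.5000: 1.761252
  t * PV_t at t = 1.0000: 3.446678
  t * PV_t at t = 1.5000: 5.058725
  t * PV_t at t = 2.0000: 6.599772
  t * PV_t at t = 2.5000: 8.072128
  t * PV_t at t = 3.0000: 9.478037
  t * PV_t at t = 3.5000: 10.819676
  t * PV_t at t = 4.0000: 12.099163
  t * PV_t at t = 4.5000: 13.318550
  t * PV_t at t = 5.0000: 416.697411
Macaulay duration D = (sum_t t * PV_t) / P = 487.351392 / 112.445036 = 4.334130

Answer: Macaulay duration = 4.3341 years


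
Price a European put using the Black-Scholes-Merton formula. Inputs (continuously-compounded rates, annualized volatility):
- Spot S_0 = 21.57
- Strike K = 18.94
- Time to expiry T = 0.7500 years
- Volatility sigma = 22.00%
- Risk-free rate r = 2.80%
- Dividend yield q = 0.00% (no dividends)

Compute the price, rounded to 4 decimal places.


Answer: Price = 0.4628

Derivation:
d1 = (ln(S/K) + (r - q + 0.5*sigma^2) * T) / (sigma * sqrt(T)) = 0.88795092
d2 = d1 - sigma * sqrt(T) = 0.69742534
exp(-rT) = 0.97921896; exp(-qT) = 1.00000000
P = K * exp(-rT) * N(-d2) - S_0 * exp(-qT) * N(-d1)
N(-d1) = 0.18728358; N(-d2) = 0.24276833
P = 18.9400 * 0.97921896 * 0.24276833 - 21.5700 * 1.00000000 * 0.18728358 = 0.4628


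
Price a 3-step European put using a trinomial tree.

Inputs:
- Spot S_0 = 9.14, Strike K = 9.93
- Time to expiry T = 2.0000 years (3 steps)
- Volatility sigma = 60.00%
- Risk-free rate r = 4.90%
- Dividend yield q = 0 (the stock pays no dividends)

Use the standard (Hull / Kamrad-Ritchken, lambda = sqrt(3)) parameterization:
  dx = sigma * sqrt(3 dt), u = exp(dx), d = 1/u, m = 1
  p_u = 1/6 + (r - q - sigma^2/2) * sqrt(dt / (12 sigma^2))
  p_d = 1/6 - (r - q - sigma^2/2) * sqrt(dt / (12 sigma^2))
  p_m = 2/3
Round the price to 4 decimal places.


Answer: Price = V(0,0) = 2.7597

Derivation:
dt = T/N = 0.666667; dx = sigma*sqrt(3*dt) = 0.848528
u = exp(dx) = 2.336206; d = 1/u = 0.428044
p_u = 0.115205, p_m = 0.666667, p_d = 0.218128
Discount per step: exp(-r*dt) = 0.967861
Stock lattice S(k, j) with j the centered position index:
  k=0: S(0,+0) = 9.1400
  k=1: S(1,-1) = 3.9123; S(1,+0) = 9.1400; S(1,+1) = 21.3529
  k=2: S(2,-2) = 1.6746; S(2,-1) = 3.9123; S(2,+0) = 9.1400; S(2,+1) = 21.3529; S(2,+2) = 49.8848
  k=3: S(3,-3) = 0.7168; S(3,-2) = 1.6746; S(3,-1) = 3.9123; S(3,+0) = 9.1400; S(3,+1) = 21.3529; S(3,+2) = 49.8848; S(3,+3) = 116.5412
Terminal payoffs V(N, j) = max(K - S_T, 0):
  V(3,-3) = 9.213175; V(3,-2) = 8.255350; V(3,-1) = 6.017673; V(3,+0) = 0.790000; V(3,+1) = 0.000000; V(3,+2) = 0.000000; V(3,+3) = 0.000000
Backward induction: V(k, j) = exp(-r*dt) * [p_u * V(k+1, j+1) + p_m * V(k+1, j) + p_d * V(k+1, j-1)]
  V(2,-2) = exp(-r*dt) * [p_u*6.017673 + p_m*8.255350 + p_d*9.213175] = 7.942740
  V(2,-1) = exp(-r*dt) * [p_u*0.790000 + p_m*6.017673 + p_d*8.255350] = 5.713787
  V(2,+0) = exp(-r*dt) * [p_u*0.000000 + p_m*0.790000 + p_d*6.017673] = 1.780179
  V(2,+1) = exp(-r*dt) * [p_u*0.000000 + p_m*0.000000 + p_d*0.790000] = 0.166783
  V(2,+2) = exp(-r*dt) * [p_u*0.000000 + p_m*0.000000 + p_d*0.000000] = 0.000000
  V(1,-1) = exp(-r*dt) * [p_u*1.780179 + p_m*5.713787 + p_d*7.942740] = 5.562118
  V(1,+0) = exp(-r*dt) * [p_u*0.166783 + p_m*1.780179 + p_d*5.713787] = 2.373524
  V(1,+1) = exp(-r*dt) * [p_u*0.000000 + p_m*0.166783 + p_d*1.780179] = 0.483443
  V(0,+0) = exp(-r*dt) * [p_u*0.483443 + p_m*2.373524 + p_d*5.562118] = 2.759662
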